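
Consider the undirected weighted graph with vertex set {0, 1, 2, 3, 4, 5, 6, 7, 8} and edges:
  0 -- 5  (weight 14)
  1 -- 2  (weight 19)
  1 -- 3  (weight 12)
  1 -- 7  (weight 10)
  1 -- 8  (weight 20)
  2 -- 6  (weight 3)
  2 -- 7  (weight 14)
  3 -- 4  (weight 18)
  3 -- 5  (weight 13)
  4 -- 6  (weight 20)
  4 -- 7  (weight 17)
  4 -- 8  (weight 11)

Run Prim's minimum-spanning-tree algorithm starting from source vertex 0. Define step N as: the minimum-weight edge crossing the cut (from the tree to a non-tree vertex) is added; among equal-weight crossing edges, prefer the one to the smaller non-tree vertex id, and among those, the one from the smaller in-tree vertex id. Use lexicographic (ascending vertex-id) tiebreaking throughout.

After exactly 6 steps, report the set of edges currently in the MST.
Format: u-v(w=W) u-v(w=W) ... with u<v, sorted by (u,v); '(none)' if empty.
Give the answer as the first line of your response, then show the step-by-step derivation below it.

0-5(w=14) 1-3(w=12) 1-7(w=10) 2-6(w=3) 2-7(w=14) 3-5(w=13)

step 1: add edge 0-5 (w=14); MST = {0-5(w=14)}
step 2: add edge 3-5 (w=13); MST = {0-5(w=14) 3-5(w=13)}
step 3: add edge 1-3 (w=12); MST = {0-5(w=14) 1-3(w=12) 3-5(w=13)}
step 4: add edge 1-7 (w=10); MST = {0-5(w=14) 1-3(w=12) 1-7(w=10) 3-5(w=13)}
step 5: add edge 2-7 (w=14); MST = {0-5(w=14) 1-3(w=12) 1-7(w=10) 2-7(w=14) 3-5(w=13)}
step 6: add edge 2-6 (w=3); MST = {0-5(w=14) 1-3(w=12) 1-7(w=10) 2-6(w=3) 2-7(w=14) 3-5(w=13)}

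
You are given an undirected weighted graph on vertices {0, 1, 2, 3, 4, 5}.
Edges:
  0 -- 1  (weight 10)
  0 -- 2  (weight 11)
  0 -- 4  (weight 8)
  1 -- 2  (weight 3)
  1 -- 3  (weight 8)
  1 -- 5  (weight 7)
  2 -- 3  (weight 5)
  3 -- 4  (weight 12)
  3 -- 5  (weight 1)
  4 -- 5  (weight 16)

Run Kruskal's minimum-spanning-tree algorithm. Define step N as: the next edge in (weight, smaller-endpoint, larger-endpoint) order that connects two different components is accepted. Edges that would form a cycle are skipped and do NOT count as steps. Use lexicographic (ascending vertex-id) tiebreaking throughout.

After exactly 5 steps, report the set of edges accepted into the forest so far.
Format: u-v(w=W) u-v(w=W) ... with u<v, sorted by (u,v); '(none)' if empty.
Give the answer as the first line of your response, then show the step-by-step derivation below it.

0-1(w=10) 0-4(w=8) 1-2(w=3) 2-3(w=5) 3-5(w=1)

step 1: add edge 3-5 (w=1); MST = {3-5(w=1)}
step 2: add edge 1-2 (w=3); MST = {1-2(w=3) 3-5(w=1)}
step 3: add edge 2-3 (w=5); MST = {1-2(w=3) 2-3(w=5) 3-5(w=1)}
step 4: add edge 0-4 (w=8); MST = {0-4(w=8) 1-2(w=3) 2-3(w=5) 3-5(w=1)}
step 5: add edge 0-1 (w=10); MST = {0-1(w=10) 0-4(w=8) 1-2(w=3) 2-3(w=5) 3-5(w=1)}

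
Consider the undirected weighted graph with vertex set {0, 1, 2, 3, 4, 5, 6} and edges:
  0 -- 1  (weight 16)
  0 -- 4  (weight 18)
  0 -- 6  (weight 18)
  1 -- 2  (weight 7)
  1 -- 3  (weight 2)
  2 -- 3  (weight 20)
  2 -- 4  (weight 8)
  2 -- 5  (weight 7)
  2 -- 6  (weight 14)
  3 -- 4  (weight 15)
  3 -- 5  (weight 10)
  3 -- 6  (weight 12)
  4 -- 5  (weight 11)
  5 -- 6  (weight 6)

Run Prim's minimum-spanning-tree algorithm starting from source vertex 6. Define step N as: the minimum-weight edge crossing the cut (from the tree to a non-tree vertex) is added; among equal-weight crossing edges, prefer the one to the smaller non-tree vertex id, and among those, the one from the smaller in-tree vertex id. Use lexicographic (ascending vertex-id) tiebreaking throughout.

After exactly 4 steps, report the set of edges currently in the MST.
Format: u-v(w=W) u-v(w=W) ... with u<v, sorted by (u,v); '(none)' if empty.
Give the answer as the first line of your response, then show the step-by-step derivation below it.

1-2(w=7) 1-3(w=2) 2-5(w=7) 5-6(w=6)

step 1: add edge 5-6 (w=6); MST = {5-6(w=6)}
step 2: add edge 2-5 (w=7); MST = {2-5(w=7) 5-6(w=6)}
step 3: add edge 1-2 (w=7); MST = {1-2(w=7) 2-5(w=7) 5-6(w=6)}
step 4: add edge 1-3 (w=2); MST = {1-2(w=7) 1-3(w=2) 2-5(w=7) 5-6(w=6)}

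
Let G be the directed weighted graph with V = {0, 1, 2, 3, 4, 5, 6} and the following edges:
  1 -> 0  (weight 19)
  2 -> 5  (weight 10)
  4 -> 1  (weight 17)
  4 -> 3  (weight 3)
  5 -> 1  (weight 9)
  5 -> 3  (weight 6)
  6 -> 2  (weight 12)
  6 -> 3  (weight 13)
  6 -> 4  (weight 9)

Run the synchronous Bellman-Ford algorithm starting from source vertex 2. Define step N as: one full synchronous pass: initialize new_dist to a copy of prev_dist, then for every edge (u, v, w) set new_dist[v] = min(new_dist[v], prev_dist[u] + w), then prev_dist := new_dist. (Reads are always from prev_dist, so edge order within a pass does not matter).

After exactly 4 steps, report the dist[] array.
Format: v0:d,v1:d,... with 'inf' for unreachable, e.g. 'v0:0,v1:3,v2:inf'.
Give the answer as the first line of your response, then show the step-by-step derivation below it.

v0:38,v1:19,v2:0,v3:16,v4:inf,v5:10,v6:inf

step 1: dist = v0:inf,v1:inf,v2:0,v3:inf,v4:inf,v5:10,v6:inf
step 2: dist = v0:inf,v1:19,v2:0,v3:16,v4:inf,v5:10,v6:inf
step 3: dist = v0:38,v1:19,v2:0,v3:16,v4:inf,v5:10,v6:inf
step 4: dist = v0:38,v1:19,v2:0,v3:16,v4:inf,v5:10,v6:inf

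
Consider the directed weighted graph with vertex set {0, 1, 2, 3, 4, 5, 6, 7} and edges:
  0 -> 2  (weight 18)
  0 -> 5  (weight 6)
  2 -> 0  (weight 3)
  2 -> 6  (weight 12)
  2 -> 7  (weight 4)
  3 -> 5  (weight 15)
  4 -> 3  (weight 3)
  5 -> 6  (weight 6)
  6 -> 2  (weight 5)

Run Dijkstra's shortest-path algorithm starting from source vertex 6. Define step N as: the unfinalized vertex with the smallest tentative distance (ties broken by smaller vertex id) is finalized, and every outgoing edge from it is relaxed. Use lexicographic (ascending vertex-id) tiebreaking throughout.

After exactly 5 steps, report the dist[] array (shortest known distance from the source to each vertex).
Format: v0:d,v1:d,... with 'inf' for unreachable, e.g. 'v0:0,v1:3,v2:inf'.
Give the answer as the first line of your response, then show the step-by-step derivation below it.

v0:8,v1:inf,v2:5,v3:inf,v4:inf,v5:14,v6:0,v7:9

step 1: dist = v0:inf,v1:inf,v2:5,v3:inf,v4:inf,v5:inf,v6:0,v7:inf
step 2: dist = v0:8,v1:inf,v2:5,v3:inf,v4:inf,v5:inf,v6:0,v7:9
step 3: dist = v0:8,v1:inf,v2:5,v3:inf,v4:inf,v5:14,v6:0,v7:9
step 4: dist = v0:8,v1:inf,v2:5,v3:inf,v4:inf,v5:14,v6:0,v7:9
step 5: dist = v0:8,v1:inf,v2:5,v3:inf,v4:inf,v5:14,v6:0,v7:9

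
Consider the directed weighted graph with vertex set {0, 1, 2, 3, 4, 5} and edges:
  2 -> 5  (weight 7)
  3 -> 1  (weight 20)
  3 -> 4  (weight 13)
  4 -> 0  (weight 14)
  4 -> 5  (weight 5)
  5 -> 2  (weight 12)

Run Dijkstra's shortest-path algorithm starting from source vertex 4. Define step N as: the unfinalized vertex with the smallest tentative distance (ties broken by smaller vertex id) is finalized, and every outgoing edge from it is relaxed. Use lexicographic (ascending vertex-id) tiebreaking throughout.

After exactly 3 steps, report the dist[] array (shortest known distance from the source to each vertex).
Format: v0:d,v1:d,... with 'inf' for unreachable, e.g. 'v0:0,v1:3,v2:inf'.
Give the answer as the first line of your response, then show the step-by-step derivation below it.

v0:14,v1:inf,v2:17,v3:inf,v4:0,v5:5

step 1: dist = v0:14,v1:inf,v2:inf,v3:inf,v4:0,v5:5
step 2: dist = v0:14,v1:inf,v2:17,v3:inf,v4:0,v5:5
step 3: dist = v0:14,v1:inf,v2:17,v3:inf,v4:0,v5:5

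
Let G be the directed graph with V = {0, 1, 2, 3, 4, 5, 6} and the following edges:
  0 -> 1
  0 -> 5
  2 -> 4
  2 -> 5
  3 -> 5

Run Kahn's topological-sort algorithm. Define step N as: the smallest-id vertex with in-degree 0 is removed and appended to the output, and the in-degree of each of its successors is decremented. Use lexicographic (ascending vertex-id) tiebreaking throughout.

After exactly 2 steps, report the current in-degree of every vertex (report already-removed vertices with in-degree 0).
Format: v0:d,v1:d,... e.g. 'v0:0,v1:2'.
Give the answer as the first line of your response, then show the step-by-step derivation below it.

v0:0,v1:0,v2:0,v3:0,v4:1,v5:2,v6:0

step 1: output 0; order=[0]; indeg=(0,0,0,0,1,2,0)
step 2: output 1; order=[0,1]; indeg=(0,0,0,0,1,2,0)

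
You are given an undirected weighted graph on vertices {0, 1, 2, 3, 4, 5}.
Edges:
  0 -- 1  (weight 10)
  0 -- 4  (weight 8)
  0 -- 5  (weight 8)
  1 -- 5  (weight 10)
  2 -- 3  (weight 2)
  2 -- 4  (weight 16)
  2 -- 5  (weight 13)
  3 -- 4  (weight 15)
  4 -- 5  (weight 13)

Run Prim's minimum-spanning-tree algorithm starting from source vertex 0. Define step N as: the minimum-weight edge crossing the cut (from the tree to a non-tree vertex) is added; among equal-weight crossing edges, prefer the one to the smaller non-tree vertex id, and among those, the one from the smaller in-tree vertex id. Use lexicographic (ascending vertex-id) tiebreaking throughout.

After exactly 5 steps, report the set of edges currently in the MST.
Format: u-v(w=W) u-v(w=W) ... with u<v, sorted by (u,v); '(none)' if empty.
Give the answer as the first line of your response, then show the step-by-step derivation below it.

0-1(w=10) 0-4(w=8) 0-5(w=8) 2-3(w=2) 2-5(w=13)

step 1: add edge 0-4 (w=8); MST = {0-4(w=8)}
step 2: add edge 0-5 (w=8); MST = {0-4(w=8) 0-5(w=8)}
step 3: add edge 0-1 (w=10); MST = {0-1(w=10) 0-4(w=8) 0-5(w=8)}
step 4: add edge 2-5 (w=13); MST = {0-1(w=10) 0-4(w=8) 0-5(w=8) 2-5(w=13)}
step 5: add edge 2-3 (w=2); MST = {0-1(w=10) 0-4(w=8) 0-5(w=8) 2-3(w=2) 2-5(w=13)}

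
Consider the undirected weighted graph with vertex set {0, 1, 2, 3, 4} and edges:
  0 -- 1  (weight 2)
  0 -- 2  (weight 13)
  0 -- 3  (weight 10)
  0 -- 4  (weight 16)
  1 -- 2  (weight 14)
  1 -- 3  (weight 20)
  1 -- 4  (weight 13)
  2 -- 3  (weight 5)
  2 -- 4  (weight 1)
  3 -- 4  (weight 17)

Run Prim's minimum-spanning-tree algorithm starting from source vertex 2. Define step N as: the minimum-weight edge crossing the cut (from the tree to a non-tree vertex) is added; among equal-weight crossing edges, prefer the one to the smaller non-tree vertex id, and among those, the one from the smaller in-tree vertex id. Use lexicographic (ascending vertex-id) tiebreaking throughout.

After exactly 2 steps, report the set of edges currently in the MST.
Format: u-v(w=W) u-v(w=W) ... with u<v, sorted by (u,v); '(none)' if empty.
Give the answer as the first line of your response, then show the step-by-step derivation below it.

2-3(w=5) 2-4(w=1)

step 1: add edge 2-4 (w=1); MST = {2-4(w=1)}
step 2: add edge 2-3 (w=5); MST = {2-3(w=5) 2-4(w=1)}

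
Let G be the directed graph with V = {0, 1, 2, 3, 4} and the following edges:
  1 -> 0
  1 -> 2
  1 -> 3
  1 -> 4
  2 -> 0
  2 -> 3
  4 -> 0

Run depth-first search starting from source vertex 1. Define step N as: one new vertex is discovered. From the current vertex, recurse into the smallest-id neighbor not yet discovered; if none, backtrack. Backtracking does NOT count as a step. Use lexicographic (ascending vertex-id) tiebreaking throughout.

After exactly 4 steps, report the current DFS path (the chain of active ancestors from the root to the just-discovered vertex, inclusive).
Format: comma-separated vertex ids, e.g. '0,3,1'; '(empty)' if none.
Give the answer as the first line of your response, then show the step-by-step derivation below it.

1,2,3

step 1: discover 1; path=1; order=1
step 2: discover 0; path=1>0; order=1,0
step 3: discover 2; path=1>2; order=1,0,2
step 4: discover 3; path=1>2>3; order=1,0,2,3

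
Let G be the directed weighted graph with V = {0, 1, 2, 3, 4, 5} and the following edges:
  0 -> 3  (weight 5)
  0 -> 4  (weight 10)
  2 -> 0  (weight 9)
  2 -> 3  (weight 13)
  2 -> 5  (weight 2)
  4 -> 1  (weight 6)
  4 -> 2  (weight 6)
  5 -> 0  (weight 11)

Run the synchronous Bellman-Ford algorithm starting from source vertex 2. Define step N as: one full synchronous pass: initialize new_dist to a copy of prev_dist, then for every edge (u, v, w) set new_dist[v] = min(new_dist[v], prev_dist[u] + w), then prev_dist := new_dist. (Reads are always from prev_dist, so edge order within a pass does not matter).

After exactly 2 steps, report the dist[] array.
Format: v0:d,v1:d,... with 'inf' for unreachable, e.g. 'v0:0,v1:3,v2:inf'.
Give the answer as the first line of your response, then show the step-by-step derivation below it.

v0:9,v1:inf,v2:0,v3:13,v4:19,v5:2

step 1: dist = v0:9,v1:inf,v2:0,v3:13,v4:inf,v5:2
step 2: dist = v0:9,v1:inf,v2:0,v3:13,v4:19,v5:2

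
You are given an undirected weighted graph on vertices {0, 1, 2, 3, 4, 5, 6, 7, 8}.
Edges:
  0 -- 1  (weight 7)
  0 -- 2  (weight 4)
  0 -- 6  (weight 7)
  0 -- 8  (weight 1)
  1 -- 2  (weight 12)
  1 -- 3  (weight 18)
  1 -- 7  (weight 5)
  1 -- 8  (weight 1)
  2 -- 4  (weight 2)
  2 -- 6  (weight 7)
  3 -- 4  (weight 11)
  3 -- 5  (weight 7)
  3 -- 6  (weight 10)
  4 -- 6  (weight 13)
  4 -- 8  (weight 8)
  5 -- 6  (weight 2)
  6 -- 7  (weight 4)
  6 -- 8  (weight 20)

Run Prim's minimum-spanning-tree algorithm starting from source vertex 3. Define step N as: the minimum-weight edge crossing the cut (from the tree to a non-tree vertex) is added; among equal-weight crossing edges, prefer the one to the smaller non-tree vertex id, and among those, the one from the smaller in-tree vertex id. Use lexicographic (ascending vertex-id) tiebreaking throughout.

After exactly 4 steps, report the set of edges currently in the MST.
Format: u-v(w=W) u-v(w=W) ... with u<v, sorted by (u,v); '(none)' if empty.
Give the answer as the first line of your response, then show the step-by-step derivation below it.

1-7(w=5) 3-5(w=7) 5-6(w=2) 6-7(w=4)

step 1: add edge 3-5 (w=7); MST = {3-5(w=7)}
step 2: add edge 5-6 (w=2); MST = {3-5(w=7) 5-6(w=2)}
step 3: add edge 6-7 (w=4); MST = {3-5(w=7) 5-6(w=2) 6-7(w=4)}
step 4: add edge 1-7 (w=5); MST = {1-7(w=5) 3-5(w=7) 5-6(w=2) 6-7(w=4)}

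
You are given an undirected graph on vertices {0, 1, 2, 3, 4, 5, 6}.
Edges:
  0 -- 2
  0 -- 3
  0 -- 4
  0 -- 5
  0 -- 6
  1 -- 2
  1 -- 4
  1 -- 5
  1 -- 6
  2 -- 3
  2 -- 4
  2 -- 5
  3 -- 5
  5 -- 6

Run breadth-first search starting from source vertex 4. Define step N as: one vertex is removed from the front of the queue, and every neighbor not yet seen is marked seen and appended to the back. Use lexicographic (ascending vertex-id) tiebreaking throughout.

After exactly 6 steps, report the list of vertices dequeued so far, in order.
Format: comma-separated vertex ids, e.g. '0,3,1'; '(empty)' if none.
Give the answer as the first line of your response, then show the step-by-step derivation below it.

4,0,1,2,3,5

step 1: dequeue 4; queue=[0,1,2]; order=4
step 2: dequeue 0; queue=[1,2,3,5,6]; order=4,0
step 3: dequeue 1; queue=[2,3,5,6]; order=4,0,1
step 4: dequeue 2; queue=[3,5,6]; order=4,0,1,2
step 5: dequeue 3; queue=[5,6]; order=4,0,1,2,3
step 6: dequeue 5; queue=[6]; order=4,0,1,2,3,5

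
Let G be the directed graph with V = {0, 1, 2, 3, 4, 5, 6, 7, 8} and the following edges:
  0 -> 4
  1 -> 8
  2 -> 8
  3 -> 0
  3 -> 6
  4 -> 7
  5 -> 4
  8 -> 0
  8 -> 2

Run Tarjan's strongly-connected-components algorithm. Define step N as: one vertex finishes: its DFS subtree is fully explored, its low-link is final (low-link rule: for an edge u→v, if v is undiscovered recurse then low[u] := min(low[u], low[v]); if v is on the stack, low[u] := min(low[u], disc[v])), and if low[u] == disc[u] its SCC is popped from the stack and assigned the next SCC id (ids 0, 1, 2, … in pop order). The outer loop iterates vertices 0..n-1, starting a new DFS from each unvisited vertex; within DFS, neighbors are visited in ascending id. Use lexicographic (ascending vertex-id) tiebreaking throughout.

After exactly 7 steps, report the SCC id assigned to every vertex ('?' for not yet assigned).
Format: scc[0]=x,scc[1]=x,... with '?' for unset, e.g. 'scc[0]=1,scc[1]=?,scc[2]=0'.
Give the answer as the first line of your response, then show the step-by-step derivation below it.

scc[0]=2,scc[1]=4,scc[2]=3,scc[3]=?,scc[4]=1,scc[5]=?,scc[6]=5,scc[7]=0,scc[8]=3

step 1: low=(low[0]=0,low[1]=?,low[2]=?,low[3]=?,low[4]=1,low[5]=?,low[6]=?,low[7]=2,low[8]=?); scc=(scc[0]=?,scc[1]=?,scc[2]=?,scc[3]=?,scc[4]=?,scc[5]=?,scc[6]=?,scc[7]=0,scc[8]=?)
step 2: low=(low[0]=0,low[1]=?,low[2]=?,low[3]=?,low[4]=1,low[5]=?,low[6]=?,low[7]=2,low[8]=?); scc=(scc[0]=?,scc[1]=?,scc[2]=?,scc[3]=?,scc[4]=1,scc[5]=?,scc[6]=?,scc[7]=0,scc[8]=?)
step 3: low=(low[0]=0,low[1]=?,low[2]=?,low[3]=?,low[4]=1,low[5]=?,low[6]=?,low[7]=2,low[8]=?); scc=(scc[0]=2,scc[1]=?,scc[2]=?,scc[3]=?,scc[4]=1,scc[5]=?,scc[6]=?,scc[7]=0,scc[8]=?)
step 4: low=(low[0]=0,low[1]=3,low[2]=4,low[3]=?,low[4]=1,low[5]=?,low[6]=?,low[7]=2,low[8]=4); scc=(scc[0]=2,scc[1]=?,scc[2]=?,scc[3]=?,scc[4]=1,scc[5]=?,scc[6]=?,scc[7]=0,scc[8]=?)
step 5: low=(low[0]=0,low[1]=3,low[2]=4,low[3]=?,low[4]=1,low[5]=?,low[6]=?,low[7]=2,low[8]=4); scc=(scc[0]=2,scc[1]=?,scc[2]=3,scc[3]=?,scc[4]=1,scc[5]=?,scc[6]=?,scc[7]=0,scc[8]=3)
step 6: low=(low[0]=0,low[1]=3,low[2]=4,low[3]=?,low[4]=1,low[5]=?,low[6]=?,low[7]=2,low[8]=4); scc=(scc[0]=2,scc[1]=4,scc[2]=3,scc[3]=?,scc[4]=1,scc[5]=?,scc[6]=?,scc[7]=0,scc[8]=3)
step 7: low=(low[0]=0,low[1]=3,low[2]=4,low[3]=6,low[4]=1,low[5]=?,low[6]=7,low[7]=2,low[8]=4); scc=(scc[0]=2,scc[1]=4,scc[2]=3,scc[3]=?,scc[4]=1,scc[5]=?,scc[6]=5,scc[7]=0,scc[8]=3)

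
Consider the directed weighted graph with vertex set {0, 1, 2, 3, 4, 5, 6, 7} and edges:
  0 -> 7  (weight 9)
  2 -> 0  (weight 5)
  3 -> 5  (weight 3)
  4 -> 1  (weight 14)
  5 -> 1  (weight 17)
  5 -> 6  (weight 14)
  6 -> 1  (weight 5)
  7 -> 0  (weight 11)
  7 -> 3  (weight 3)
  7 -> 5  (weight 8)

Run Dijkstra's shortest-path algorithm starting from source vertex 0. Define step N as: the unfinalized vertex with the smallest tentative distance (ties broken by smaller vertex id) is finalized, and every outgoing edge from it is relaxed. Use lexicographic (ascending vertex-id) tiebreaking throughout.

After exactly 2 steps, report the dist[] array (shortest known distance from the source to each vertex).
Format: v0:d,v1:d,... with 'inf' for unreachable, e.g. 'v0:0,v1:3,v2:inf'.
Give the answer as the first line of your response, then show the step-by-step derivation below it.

v0:0,v1:inf,v2:inf,v3:12,v4:inf,v5:17,v6:inf,v7:9

step 1: dist = v0:0,v1:inf,v2:inf,v3:inf,v4:inf,v5:inf,v6:inf,v7:9
step 2: dist = v0:0,v1:inf,v2:inf,v3:12,v4:inf,v5:17,v6:inf,v7:9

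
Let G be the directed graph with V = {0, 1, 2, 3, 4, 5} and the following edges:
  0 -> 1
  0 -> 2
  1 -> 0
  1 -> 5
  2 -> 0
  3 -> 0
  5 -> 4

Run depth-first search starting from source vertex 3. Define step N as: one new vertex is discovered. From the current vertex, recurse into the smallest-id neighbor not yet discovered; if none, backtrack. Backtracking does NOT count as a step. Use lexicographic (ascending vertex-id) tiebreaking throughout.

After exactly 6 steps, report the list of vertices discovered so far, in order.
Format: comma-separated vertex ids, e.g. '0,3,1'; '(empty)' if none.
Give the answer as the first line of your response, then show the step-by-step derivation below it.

3,0,1,5,4,2

step 1: discover 3; path=3; order=3
step 2: discover 0; path=3>0; order=3,0
step 3: discover 1; path=3>0>1; order=3,0,1
step 4: discover 5; path=3>0>1>5; order=3,0,1,5
step 5: discover 4; path=3>0>1>5>4; order=3,0,1,5,4
step 6: discover 2; path=3>0>2; order=3,0,1,5,4,2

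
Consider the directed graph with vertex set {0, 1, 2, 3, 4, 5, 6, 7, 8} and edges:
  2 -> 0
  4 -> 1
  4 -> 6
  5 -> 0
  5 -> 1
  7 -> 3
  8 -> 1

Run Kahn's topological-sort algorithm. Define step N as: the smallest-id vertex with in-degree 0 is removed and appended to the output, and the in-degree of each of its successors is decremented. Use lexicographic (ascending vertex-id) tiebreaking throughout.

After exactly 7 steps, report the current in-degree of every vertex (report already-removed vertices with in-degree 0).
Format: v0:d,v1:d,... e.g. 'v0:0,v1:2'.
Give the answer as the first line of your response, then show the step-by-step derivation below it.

v0:0,v1:1,v2:0,v3:0,v4:0,v5:0,v6:0,v7:0,v8:0

step 1: output 2; order=[2]; indeg=(1,3,0,1,0,0,1,0,0)
step 2: output 4; order=[2,4]; indeg=(1,2,0,1,0,0,0,0,0)
step 3: output 5; order=[2,4,5]; indeg=(0,1,0,1,0,0,0,0,0)
step 4: output 0; order=[2,4,5,0]; indeg=(0,1,0,1,0,0,0,0,0)
step 5: output 6; order=[2,4,5,0,6]; indeg=(0,1,0,1,0,0,0,0,0)
step 6: output 7; order=[2,4,5,0,6,7]; indeg=(0,1,0,0,0,0,0,0,0)
step 7: output 3; order=[2,4,5,0,6,7,3]; indeg=(0,1,0,0,0,0,0,0,0)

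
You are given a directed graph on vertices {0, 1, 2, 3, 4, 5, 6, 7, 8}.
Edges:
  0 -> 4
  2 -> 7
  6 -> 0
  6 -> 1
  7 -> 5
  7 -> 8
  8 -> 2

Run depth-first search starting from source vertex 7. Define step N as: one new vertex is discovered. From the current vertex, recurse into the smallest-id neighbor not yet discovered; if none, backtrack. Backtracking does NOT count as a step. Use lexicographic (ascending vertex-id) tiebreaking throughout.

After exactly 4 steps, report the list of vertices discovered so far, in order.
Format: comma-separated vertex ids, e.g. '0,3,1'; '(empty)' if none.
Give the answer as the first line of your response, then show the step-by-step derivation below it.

7,5,8,2

step 1: discover 7; path=7; order=7
step 2: discover 5; path=7>5; order=7,5
step 3: discover 8; path=7>8; order=7,5,8
step 4: discover 2; path=7>8>2; order=7,5,8,2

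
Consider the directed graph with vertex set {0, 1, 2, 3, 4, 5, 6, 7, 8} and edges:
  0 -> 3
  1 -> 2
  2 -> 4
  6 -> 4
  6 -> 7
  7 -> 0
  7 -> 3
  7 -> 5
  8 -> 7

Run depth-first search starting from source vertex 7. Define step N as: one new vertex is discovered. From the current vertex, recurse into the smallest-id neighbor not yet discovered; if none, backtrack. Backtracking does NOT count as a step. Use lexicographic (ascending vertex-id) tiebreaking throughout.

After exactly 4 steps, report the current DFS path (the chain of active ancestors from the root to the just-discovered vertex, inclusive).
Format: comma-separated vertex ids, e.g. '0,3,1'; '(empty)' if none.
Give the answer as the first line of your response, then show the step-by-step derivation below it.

7,5

step 1: discover 7; path=7; order=7
step 2: discover 0; path=7>0; order=7,0
step 3: discover 3; path=7>0>3; order=7,0,3
step 4: discover 5; path=7>5; order=7,0,3,5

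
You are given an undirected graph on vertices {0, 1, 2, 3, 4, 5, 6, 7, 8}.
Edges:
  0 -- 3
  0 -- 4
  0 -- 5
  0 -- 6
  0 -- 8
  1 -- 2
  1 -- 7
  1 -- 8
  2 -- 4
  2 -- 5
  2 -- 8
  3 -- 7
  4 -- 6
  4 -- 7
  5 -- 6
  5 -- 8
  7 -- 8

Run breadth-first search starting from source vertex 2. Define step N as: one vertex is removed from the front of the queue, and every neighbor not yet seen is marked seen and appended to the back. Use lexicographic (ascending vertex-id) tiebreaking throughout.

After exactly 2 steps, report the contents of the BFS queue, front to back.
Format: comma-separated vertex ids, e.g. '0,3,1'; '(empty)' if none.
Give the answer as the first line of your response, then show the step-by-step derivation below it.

4,5,8,7

step 1: dequeue 2; queue=[1,4,5,8]; order=2
step 2: dequeue 1; queue=[4,5,8,7]; order=2,1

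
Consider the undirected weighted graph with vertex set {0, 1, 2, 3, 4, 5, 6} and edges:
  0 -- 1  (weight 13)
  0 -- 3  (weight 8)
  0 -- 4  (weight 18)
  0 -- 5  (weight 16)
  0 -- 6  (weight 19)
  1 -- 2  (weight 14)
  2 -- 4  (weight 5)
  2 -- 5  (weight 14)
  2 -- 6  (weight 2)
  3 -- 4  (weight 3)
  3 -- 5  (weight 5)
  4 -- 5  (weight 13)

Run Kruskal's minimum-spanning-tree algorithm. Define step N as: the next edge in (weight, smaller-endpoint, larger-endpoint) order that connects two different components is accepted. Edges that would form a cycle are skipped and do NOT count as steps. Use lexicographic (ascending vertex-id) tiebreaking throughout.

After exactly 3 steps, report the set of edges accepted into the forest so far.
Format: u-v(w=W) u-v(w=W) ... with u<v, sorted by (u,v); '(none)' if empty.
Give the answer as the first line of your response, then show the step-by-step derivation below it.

2-4(w=5) 2-6(w=2) 3-4(w=3)

step 1: add edge 2-6 (w=2); MST = {2-6(w=2)}
step 2: add edge 3-4 (w=3); MST = {2-6(w=2) 3-4(w=3)}
step 3: add edge 2-4 (w=5); MST = {2-4(w=5) 2-6(w=2) 3-4(w=3)}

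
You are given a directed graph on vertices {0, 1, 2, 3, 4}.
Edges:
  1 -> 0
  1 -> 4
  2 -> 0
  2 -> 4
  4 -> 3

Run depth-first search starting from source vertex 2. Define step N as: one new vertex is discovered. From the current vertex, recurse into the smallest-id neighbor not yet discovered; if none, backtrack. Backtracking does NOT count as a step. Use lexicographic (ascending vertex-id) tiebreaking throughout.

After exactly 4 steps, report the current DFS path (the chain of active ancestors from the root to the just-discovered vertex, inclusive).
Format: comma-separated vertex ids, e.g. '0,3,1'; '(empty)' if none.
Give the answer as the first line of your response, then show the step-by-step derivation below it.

2,4,3

step 1: discover 2; path=2; order=2
step 2: discover 0; path=2>0; order=2,0
step 3: discover 4; path=2>4; order=2,0,4
step 4: discover 3; path=2>4>3; order=2,0,4,3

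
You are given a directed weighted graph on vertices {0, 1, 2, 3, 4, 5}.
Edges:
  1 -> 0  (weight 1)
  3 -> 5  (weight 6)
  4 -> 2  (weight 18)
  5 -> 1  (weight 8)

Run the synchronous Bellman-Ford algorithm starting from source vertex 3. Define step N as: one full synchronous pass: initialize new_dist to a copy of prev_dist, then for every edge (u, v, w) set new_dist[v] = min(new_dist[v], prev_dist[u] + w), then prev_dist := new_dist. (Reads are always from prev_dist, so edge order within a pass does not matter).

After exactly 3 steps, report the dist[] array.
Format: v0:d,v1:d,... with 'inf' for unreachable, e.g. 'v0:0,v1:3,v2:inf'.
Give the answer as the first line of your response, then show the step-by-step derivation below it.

v0:15,v1:14,v2:inf,v3:0,v4:inf,v5:6

step 1: dist = v0:inf,v1:inf,v2:inf,v3:0,v4:inf,v5:6
step 2: dist = v0:inf,v1:14,v2:inf,v3:0,v4:inf,v5:6
step 3: dist = v0:15,v1:14,v2:inf,v3:0,v4:inf,v5:6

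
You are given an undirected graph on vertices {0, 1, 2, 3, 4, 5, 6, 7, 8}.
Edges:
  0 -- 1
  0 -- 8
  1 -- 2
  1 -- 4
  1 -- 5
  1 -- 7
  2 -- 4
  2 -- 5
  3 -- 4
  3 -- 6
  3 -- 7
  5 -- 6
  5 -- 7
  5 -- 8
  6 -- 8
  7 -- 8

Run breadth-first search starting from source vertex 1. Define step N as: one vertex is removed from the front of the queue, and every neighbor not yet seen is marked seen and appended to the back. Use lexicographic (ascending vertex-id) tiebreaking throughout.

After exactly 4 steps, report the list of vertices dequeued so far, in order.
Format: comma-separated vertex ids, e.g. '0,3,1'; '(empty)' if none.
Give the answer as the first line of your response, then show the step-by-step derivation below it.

1,0,2,4

step 1: dequeue 1; queue=[0,2,4,5,7]; order=1
step 2: dequeue 0; queue=[2,4,5,7,8]; order=1,0
step 3: dequeue 2; queue=[4,5,7,8]; order=1,0,2
step 4: dequeue 4; queue=[5,7,8,3]; order=1,0,2,4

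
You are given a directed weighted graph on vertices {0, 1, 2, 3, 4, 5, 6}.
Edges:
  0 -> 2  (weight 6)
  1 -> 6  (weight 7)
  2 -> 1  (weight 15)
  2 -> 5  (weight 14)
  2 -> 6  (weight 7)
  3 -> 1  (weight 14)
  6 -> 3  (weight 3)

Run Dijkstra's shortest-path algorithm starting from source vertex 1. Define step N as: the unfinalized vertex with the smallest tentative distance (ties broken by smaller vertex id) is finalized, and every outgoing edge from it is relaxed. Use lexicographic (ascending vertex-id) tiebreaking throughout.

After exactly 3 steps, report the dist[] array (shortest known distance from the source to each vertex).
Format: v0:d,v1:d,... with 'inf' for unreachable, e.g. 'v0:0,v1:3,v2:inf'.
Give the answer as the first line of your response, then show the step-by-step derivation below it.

v0:inf,v1:0,v2:inf,v3:10,v4:inf,v5:inf,v6:7

step 1: dist = v0:inf,v1:0,v2:inf,v3:inf,v4:inf,v5:inf,v6:7
step 2: dist = v0:inf,v1:0,v2:inf,v3:10,v4:inf,v5:inf,v6:7
step 3: dist = v0:inf,v1:0,v2:inf,v3:10,v4:inf,v5:inf,v6:7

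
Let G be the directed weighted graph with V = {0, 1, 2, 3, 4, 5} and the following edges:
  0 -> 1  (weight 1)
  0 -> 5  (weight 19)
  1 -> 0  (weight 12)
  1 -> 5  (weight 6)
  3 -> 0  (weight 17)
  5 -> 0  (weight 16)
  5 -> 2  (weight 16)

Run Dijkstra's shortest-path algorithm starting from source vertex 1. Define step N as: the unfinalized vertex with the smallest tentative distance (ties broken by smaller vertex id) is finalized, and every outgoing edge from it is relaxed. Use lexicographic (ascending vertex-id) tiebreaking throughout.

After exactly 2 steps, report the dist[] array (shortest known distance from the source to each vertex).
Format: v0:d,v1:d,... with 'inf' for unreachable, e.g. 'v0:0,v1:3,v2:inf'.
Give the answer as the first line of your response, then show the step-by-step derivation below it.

v0:12,v1:0,v2:22,v3:inf,v4:inf,v5:6

step 1: dist = v0:12,v1:0,v2:inf,v3:inf,v4:inf,v5:6
step 2: dist = v0:12,v1:0,v2:22,v3:inf,v4:inf,v5:6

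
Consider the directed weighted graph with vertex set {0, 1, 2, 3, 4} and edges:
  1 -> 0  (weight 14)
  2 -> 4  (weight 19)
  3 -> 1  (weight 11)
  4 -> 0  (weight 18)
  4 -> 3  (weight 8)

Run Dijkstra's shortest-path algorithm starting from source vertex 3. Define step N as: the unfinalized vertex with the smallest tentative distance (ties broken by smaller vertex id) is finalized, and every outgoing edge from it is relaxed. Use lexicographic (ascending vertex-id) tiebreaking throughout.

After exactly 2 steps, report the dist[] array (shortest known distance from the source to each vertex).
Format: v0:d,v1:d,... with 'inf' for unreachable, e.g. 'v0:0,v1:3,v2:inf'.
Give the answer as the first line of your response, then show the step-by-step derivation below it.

v0:25,v1:11,v2:inf,v3:0,v4:inf

step 1: dist = v0:inf,v1:11,v2:inf,v3:0,v4:inf
step 2: dist = v0:25,v1:11,v2:inf,v3:0,v4:inf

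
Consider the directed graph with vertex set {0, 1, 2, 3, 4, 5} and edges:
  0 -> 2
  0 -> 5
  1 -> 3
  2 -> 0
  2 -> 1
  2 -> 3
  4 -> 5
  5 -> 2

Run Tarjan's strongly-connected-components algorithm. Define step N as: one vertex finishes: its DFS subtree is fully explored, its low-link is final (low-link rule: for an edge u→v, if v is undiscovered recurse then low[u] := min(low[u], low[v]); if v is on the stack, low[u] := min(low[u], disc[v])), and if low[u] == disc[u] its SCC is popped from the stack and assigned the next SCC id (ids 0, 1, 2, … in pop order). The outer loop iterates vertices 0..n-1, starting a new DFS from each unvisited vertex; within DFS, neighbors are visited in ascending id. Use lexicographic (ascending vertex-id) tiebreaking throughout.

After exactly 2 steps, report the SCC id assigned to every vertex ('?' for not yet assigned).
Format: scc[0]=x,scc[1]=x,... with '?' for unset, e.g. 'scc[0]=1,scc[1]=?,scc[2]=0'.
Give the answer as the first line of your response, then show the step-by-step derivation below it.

scc[0]=?,scc[1]=1,scc[2]=?,scc[3]=0,scc[4]=?,scc[5]=?

step 1: low=(low[0]=0,low[1]=2,low[2]=0,low[3]=3,low[4]=?,low[5]=?); scc=(scc[0]=?,scc[1]=?,scc[2]=?,scc[3]=0,scc[4]=?,scc[5]=?)
step 2: low=(low[0]=0,low[1]=2,low[2]=0,low[3]=3,low[4]=?,low[5]=?); scc=(scc[0]=?,scc[1]=1,scc[2]=?,scc[3]=0,scc[4]=?,scc[5]=?)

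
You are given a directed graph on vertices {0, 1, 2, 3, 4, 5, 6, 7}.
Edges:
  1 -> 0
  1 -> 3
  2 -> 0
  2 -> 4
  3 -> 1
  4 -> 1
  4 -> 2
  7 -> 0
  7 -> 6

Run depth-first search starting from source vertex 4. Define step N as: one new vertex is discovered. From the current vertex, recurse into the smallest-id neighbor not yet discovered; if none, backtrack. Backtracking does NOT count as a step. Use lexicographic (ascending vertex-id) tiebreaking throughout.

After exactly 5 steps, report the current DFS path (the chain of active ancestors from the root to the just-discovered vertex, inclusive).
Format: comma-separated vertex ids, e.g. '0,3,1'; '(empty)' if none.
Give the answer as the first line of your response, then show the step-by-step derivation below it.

4,2

step 1: discover 4; path=4; order=4
step 2: discover 1; path=4>1; order=4,1
step 3: discover 0; path=4>1>0; order=4,1,0
step 4: discover 3; path=4>1>3; order=4,1,0,3
step 5: discover 2; path=4>2; order=4,1,0,3,2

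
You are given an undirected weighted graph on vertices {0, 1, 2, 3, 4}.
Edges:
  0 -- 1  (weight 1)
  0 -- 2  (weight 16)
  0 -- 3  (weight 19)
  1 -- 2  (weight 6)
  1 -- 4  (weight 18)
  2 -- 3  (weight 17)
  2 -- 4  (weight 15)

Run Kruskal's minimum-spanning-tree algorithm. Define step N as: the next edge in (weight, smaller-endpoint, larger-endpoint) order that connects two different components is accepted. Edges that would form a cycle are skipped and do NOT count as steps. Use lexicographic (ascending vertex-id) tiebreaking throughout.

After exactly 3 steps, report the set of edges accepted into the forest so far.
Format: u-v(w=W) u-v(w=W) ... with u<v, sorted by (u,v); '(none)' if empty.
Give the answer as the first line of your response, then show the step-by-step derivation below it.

0-1(w=1) 1-2(w=6) 2-4(w=15)

step 1: add edge 0-1 (w=1); MST = {0-1(w=1)}
step 2: add edge 1-2 (w=6); MST = {0-1(w=1) 1-2(w=6)}
step 3: add edge 2-4 (w=15); MST = {0-1(w=1) 1-2(w=6) 2-4(w=15)}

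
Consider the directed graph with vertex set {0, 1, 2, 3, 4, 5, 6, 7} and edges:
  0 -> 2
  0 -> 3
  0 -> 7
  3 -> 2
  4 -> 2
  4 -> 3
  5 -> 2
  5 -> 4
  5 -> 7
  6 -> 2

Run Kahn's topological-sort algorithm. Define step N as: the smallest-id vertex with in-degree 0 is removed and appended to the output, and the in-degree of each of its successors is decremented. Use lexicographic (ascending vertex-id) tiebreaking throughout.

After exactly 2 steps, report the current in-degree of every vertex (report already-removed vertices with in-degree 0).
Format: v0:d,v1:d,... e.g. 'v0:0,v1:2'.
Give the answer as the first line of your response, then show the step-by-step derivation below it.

v0:0,v1:0,v2:4,v3:1,v4:1,v5:0,v6:0,v7:1

step 1: output 0; order=[0]; indeg=(0,0,4,1,1,0,0,1)
step 2: output 1; order=[0,1]; indeg=(0,0,4,1,1,0,0,1)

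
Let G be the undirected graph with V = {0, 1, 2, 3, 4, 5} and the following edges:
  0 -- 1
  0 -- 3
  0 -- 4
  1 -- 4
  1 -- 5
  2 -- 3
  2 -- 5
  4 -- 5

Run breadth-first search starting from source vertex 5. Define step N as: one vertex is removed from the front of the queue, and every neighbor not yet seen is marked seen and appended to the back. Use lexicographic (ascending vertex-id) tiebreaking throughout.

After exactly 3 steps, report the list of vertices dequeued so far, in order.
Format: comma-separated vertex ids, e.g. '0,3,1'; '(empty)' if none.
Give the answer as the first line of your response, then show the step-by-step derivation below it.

5,1,2

step 1: dequeue 5; queue=[1,2,4]; order=5
step 2: dequeue 1; queue=[2,4,0]; order=5,1
step 3: dequeue 2; queue=[4,0,3]; order=5,1,2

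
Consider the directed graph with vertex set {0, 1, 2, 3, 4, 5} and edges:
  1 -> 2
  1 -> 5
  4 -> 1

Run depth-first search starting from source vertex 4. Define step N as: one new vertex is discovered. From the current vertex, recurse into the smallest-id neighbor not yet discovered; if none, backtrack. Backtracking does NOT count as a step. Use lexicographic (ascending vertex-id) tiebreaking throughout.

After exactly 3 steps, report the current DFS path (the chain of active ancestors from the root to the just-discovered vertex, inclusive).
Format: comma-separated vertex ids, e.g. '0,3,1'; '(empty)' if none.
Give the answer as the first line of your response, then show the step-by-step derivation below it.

4,1,2

step 1: discover 4; path=4; order=4
step 2: discover 1; path=4>1; order=4,1
step 3: discover 2; path=4>1>2; order=4,1,2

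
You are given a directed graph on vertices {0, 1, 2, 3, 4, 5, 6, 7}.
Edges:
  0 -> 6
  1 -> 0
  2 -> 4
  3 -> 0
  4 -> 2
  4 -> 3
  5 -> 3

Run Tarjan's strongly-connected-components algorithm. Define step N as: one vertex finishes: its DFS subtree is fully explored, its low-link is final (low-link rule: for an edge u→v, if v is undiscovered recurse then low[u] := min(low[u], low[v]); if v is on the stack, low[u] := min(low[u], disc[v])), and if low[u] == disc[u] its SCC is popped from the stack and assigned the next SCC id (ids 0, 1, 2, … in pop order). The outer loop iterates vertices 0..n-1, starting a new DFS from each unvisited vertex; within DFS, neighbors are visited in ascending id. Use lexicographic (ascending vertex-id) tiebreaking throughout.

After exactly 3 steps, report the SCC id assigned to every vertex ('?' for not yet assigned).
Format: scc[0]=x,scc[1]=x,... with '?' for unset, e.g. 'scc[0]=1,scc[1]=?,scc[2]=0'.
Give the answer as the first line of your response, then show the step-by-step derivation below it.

scc[0]=1,scc[1]=2,scc[2]=?,scc[3]=?,scc[4]=?,scc[5]=?,scc[6]=0,scc[7]=?

step 1: low=(low[0]=0,low[1]=?,low[2]=?,low[3]=?,low[4]=?,low[5]=?,low[6]=1,low[7]=?); scc=(scc[0]=?,scc[1]=?,scc[2]=?,scc[3]=?,scc[4]=?,scc[5]=?,scc[6]=0,scc[7]=?)
step 2: low=(low[0]=0,low[1]=?,low[2]=?,low[3]=?,low[4]=?,low[5]=?,low[6]=1,low[7]=?); scc=(scc[0]=1,scc[1]=?,scc[2]=?,scc[3]=?,scc[4]=?,scc[5]=?,scc[6]=0,scc[7]=?)
step 3: low=(low[0]=0,low[1]=2,low[2]=?,low[3]=?,low[4]=?,low[5]=?,low[6]=1,low[7]=?); scc=(scc[0]=1,scc[1]=2,scc[2]=?,scc[3]=?,scc[4]=?,scc[5]=?,scc[6]=0,scc[7]=?)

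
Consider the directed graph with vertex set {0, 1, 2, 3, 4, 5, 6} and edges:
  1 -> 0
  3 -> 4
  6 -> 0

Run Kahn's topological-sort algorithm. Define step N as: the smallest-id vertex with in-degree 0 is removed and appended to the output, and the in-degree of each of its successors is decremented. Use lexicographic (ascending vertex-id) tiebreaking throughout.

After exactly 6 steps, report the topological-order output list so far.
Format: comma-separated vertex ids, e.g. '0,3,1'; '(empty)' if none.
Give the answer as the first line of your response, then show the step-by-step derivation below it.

1,2,3,4,5,6

step 1: output 1; order=[1]; indeg=(1,0,0,0,1,0,0)
step 2: output 2; order=[1,2]; indeg=(1,0,0,0,1,0,0)
step 3: output 3; order=[1,2,3]; indeg=(1,0,0,0,0,0,0)
step 4: output 4; order=[1,2,3,4]; indeg=(1,0,0,0,0,0,0)
step 5: output 5; order=[1,2,3,4,5]; indeg=(1,0,0,0,0,0,0)
step 6: output 6; order=[1,2,3,4,5,6]; indeg=(0,0,0,0,0,0,0)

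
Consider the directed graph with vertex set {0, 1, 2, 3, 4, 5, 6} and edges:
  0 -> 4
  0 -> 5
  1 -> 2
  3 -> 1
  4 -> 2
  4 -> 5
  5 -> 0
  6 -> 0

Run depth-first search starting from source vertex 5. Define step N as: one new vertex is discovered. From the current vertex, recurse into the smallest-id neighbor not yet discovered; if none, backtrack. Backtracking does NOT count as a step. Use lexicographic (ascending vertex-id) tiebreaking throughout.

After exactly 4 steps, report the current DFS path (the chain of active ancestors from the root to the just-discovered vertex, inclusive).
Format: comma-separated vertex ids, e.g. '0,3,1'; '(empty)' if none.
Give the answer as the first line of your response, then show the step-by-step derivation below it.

5,0,4,2

step 1: discover 5; path=5; order=5
step 2: discover 0; path=5>0; order=5,0
step 3: discover 4; path=5>0>4; order=5,0,4
step 4: discover 2; path=5>0>4>2; order=5,0,4,2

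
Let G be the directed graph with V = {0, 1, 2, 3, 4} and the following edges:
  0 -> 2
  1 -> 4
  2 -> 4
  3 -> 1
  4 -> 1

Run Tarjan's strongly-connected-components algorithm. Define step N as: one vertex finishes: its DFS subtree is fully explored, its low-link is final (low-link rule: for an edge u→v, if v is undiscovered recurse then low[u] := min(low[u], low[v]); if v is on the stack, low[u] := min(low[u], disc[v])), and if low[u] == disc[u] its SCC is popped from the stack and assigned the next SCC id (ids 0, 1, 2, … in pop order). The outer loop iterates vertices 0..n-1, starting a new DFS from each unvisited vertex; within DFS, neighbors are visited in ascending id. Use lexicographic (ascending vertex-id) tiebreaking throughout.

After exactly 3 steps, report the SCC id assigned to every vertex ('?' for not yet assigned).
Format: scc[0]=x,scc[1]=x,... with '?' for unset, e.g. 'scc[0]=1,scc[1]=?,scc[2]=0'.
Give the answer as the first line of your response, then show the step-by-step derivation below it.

scc[0]=?,scc[1]=0,scc[2]=1,scc[3]=?,scc[4]=0

step 1: low=(low[0]=0,low[1]=2,low[2]=1,low[3]=?,low[4]=2); scc=(scc[0]=?,scc[1]=?,scc[2]=?,scc[3]=?,scc[4]=?)
step 2: low=(low[0]=0,low[1]=2,low[2]=1,low[3]=?,low[4]=2); scc=(scc[0]=?,scc[1]=0,scc[2]=?,scc[3]=?,scc[4]=0)
step 3: low=(low[0]=0,low[1]=2,low[2]=1,low[3]=?,low[4]=2); scc=(scc[0]=?,scc[1]=0,scc[2]=1,scc[3]=?,scc[4]=0)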